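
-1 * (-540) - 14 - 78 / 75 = 524.96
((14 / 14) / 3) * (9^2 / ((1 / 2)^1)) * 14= 756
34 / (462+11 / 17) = 578 / 7865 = 0.07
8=8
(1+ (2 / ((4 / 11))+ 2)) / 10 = 17 / 20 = 0.85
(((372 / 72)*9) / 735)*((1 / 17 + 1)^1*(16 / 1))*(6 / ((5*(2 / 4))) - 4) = -35712 / 20825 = -1.71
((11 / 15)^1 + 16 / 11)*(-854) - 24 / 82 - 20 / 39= -164391542 / 87945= -1869.25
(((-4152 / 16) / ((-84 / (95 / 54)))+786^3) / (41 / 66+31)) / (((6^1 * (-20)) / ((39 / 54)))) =-209983643609597 / 2271991680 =-92422.72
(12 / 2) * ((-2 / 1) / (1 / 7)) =-84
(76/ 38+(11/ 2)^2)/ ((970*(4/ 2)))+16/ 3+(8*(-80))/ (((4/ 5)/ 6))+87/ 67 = -7476477991/ 1559760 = -4793.35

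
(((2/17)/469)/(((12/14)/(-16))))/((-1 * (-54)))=-8/92259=-0.00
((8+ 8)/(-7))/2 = -8/7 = -1.14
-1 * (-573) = 573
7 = 7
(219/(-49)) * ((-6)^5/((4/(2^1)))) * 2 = 34753.96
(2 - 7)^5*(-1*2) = 6250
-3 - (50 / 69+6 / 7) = -2213 / 483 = -4.58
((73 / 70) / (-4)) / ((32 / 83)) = -6059 / 8960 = -0.68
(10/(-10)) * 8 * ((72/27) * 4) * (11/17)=-55.22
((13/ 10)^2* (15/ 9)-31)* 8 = -3382/ 15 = -225.47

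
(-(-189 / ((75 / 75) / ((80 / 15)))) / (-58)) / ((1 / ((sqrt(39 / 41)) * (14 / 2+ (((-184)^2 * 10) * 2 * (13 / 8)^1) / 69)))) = -8040648 * sqrt(1599) / 1189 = -270416.65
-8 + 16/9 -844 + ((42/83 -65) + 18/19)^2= 71353827613/22382361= 3187.95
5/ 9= 0.56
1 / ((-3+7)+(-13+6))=-1 / 3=-0.33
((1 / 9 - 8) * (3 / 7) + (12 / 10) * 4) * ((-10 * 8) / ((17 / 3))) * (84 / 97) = -28608 / 1649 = -17.35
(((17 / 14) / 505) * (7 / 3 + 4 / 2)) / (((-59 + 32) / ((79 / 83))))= -17459 / 47531610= -0.00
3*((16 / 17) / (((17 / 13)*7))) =624 / 2023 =0.31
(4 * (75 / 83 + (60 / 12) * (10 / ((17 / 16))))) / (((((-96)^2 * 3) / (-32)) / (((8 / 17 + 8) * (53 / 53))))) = -135350 / 71961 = -1.88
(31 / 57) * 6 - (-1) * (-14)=-204 / 19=-10.74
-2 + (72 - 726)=-656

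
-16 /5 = -3.20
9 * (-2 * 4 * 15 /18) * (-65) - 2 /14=3899.86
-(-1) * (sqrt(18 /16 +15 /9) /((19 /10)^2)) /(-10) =-5 * sqrt(402) /2166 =-0.05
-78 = -78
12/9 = 1.33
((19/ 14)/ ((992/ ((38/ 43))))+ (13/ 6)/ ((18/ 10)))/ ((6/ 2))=0.40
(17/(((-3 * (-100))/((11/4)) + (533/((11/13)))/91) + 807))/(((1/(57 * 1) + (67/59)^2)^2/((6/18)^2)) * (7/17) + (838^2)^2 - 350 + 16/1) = 0.00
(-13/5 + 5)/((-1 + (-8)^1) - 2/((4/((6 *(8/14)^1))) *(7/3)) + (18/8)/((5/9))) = -784/1857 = -0.42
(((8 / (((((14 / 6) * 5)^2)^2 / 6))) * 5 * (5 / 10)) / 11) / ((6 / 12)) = 3888 / 3301375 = 0.00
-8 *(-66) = 528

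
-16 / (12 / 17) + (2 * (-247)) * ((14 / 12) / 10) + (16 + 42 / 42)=-633 / 10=-63.30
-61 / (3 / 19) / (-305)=19 / 15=1.27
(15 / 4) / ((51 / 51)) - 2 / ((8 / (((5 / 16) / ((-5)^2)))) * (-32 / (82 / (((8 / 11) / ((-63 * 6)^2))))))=16148571 / 10240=1577.01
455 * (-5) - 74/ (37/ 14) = -2303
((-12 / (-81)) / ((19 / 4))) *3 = 16 / 171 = 0.09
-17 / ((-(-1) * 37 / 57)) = -969 / 37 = -26.19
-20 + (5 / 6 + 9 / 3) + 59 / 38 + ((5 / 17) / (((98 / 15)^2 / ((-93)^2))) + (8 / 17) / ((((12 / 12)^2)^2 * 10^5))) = 654085819991 / 14541056250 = 44.98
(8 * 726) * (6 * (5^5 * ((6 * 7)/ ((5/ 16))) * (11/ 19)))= 160997760000/ 19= 8473566315.79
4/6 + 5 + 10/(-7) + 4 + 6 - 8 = 131/21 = 6.24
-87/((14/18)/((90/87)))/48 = -135/56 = -2.41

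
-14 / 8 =-1.75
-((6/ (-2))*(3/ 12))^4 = -81/ 256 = -0.32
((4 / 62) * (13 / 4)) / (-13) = -1 / 62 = -0.02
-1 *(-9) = 9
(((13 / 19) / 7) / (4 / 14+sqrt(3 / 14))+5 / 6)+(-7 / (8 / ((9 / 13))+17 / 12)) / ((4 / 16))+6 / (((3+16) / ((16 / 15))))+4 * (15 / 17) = sqrt(42) / 19+10546513 / 4525230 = 2.67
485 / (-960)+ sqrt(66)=-97 / 192+ sqrt(66)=7.62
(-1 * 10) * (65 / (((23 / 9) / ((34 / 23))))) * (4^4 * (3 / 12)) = -12729600 / 529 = -24063.52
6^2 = 36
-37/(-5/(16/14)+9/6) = 296/23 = 12.87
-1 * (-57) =57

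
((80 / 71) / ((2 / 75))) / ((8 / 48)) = 18000 / 71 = 253.52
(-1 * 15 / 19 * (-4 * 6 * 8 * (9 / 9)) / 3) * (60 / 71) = 57600 / 1349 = 42.70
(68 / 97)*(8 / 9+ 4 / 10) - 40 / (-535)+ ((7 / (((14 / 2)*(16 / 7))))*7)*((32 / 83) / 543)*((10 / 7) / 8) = 13734307663 / 14033134530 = 0.98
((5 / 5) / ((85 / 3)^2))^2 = 81 / 52200625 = 0.00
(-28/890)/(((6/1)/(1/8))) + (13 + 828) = 8981873/10680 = 841.00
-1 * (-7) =7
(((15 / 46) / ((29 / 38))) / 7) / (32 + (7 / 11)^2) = 11495 / 6102383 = 0.00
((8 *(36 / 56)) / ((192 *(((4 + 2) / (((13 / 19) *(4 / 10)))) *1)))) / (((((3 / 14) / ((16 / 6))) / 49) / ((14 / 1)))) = 8918 / 855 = 10.43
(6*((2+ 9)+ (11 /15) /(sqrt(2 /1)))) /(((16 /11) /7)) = 847*sqrt(2) /80+ 2541 /8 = 332.60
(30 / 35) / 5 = 6 / 35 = 0.17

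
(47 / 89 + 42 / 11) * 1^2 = 4255 / 979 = 4.35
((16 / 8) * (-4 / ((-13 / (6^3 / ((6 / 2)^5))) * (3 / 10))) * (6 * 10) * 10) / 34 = 64000 / 1989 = 32.18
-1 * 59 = -59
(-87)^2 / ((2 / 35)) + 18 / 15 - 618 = 1318407 / 10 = 131840.70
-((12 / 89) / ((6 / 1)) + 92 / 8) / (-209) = 2051 / 37202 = 0.06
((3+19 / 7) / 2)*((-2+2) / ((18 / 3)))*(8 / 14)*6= 0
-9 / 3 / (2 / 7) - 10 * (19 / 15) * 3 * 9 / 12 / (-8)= -111 / 16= -6.94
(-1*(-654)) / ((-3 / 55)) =-11990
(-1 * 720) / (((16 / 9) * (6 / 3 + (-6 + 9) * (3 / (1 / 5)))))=-8.62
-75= -75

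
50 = 50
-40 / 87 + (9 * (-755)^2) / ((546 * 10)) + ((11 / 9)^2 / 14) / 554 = 55607769368 / 59211243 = 939.14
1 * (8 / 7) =8 / 7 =1.14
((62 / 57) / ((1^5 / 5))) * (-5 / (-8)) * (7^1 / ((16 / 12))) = 5425 / 304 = 17.85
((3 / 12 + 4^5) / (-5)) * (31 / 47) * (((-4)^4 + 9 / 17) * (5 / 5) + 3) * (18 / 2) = -74164617 / 235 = -315594.11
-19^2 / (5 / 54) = -19494 / 5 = -3898.80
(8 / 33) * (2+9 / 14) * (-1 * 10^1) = -6.41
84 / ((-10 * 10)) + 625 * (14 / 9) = 218561 / 225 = 971.38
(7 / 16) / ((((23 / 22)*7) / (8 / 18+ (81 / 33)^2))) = 7045 / 18216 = 0.39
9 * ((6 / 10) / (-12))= -9 / 20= -0.45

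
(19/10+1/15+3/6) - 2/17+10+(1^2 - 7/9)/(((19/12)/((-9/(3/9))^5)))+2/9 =-29271587557/14535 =-2013869.11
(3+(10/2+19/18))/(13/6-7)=-163/87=-1.87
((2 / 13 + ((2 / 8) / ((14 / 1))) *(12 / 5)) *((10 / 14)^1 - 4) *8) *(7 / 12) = -4117 / 1365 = -3.02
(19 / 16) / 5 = 19 / 80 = 0.24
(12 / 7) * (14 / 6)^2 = 28 / 3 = 9.33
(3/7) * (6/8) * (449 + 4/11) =144.44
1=1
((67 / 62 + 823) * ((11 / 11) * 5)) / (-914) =-255465 / 56668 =-4.51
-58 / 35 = -1.66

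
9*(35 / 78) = 105 / 26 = 4.04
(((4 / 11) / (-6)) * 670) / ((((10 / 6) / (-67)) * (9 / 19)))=3446.10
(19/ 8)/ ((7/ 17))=323/ 56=5.77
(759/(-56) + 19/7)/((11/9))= -5463/616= -8.87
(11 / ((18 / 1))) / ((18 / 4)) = 11 / 81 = 0.14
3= 3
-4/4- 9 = -10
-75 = -75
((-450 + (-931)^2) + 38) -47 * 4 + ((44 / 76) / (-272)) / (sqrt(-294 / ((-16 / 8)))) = 866161 -11 * sqrt(3) / 108528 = 866161.00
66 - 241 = -175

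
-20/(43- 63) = 1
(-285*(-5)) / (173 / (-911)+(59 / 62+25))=80486850 / 1455073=55.31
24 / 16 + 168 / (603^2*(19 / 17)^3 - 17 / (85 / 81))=6236161991 / 4156524234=1.50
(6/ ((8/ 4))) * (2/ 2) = 3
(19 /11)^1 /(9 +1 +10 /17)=323 /1980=0.16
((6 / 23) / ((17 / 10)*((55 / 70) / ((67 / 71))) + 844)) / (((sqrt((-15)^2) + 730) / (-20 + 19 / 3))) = -153832 / 27176099719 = -0.00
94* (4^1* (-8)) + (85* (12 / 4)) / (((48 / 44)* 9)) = -2982.03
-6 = -6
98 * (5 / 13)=37.69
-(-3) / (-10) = -3 / 10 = -0.30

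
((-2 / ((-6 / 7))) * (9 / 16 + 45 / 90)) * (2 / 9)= 119 / 216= 0.55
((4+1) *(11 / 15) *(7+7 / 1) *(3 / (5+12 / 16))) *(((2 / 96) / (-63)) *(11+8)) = -209 / 1242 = -0.17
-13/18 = -0.72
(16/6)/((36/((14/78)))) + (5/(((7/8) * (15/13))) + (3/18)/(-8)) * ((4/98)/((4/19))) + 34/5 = 448983737/57788640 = 7.77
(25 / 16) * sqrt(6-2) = 25 / 8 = 3.12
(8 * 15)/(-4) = -30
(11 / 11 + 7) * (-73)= -584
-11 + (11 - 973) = -973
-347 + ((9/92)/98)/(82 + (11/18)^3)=-187539087734/540458485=-347.00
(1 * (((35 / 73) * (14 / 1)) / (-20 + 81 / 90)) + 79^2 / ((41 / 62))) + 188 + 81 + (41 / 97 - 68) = 534477498076 / 55451311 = 9638.68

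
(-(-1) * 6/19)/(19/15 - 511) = -45/72637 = -0.00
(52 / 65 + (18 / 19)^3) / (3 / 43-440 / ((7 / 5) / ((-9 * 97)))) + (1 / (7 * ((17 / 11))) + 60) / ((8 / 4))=20253643563199693 / 674082814024410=30.05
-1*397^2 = -157609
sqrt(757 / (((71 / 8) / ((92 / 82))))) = 4 * sqrt(50683421) / 2911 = 9.78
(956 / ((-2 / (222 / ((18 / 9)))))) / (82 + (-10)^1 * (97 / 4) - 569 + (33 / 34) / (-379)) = 341852694 / 4700185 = 72.73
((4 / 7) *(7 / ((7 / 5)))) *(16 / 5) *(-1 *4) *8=-292.57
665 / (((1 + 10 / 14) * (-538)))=-4655 / 6456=-0.72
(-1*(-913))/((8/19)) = 17347/8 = 2168.38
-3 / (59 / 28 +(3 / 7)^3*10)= -4116 / 3971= -1.04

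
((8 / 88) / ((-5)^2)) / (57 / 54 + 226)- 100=-112392482 / 1123925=-100.00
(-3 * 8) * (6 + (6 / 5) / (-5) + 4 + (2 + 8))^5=-706067117573376 / 9765625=-72301272.84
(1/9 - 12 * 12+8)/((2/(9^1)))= -611.50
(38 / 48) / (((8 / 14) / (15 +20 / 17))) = 36575 / 1632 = 22.41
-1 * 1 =-1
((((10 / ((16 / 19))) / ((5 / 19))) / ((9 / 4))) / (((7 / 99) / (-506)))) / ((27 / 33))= -11051293 / 63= -175417.35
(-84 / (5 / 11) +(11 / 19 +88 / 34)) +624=714423 / 1615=442.37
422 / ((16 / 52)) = 2743 / 2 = 1371.50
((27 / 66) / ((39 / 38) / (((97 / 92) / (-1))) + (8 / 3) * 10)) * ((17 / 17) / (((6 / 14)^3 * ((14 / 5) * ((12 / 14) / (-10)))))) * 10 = -8.43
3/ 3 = 1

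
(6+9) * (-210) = -3150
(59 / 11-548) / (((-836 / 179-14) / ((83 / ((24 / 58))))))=2571761557 / 441144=5829.76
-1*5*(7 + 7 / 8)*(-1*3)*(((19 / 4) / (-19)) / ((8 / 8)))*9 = -8505 / 32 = -265.78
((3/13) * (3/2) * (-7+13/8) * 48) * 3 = -3483/13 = -267.92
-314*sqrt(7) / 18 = -157*sqrt(7) / 9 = -46.15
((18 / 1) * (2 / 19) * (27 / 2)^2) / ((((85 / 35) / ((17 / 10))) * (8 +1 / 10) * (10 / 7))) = 3969 / 190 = 20.89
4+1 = 5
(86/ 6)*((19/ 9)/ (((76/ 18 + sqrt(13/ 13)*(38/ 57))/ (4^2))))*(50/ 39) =163400/ 1287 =126.96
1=1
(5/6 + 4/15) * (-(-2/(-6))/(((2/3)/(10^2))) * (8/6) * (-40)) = 8800/3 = 2933.33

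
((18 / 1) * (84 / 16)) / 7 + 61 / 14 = 125 / 7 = 17.86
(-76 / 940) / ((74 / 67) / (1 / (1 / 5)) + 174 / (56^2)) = -1996064 / 6823319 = -0.29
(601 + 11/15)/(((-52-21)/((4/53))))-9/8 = -811147/464280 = -1.75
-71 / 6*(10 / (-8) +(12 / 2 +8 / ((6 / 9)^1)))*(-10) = 23785 / 12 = 1982.08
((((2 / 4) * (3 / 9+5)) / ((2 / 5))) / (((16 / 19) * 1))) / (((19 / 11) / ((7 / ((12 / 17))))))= 6545 / 144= 45.45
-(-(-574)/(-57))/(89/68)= 7.69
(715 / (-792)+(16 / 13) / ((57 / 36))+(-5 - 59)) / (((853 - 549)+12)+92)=-1140407 / 7255872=-0.16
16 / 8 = 2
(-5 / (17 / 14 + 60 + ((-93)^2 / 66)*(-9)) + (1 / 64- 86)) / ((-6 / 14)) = 1105508047 / 5510464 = 200.62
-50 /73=-0.68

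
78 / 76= 39 / 38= 1.03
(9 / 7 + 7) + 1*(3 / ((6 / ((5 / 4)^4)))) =34071 / 3584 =9.51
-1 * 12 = -12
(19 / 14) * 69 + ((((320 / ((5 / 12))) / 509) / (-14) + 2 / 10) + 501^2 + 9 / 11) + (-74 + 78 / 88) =196766449527 / 783860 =251022.44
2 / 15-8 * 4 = -478 / 15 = -31.87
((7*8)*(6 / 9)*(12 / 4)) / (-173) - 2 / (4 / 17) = -3165 / 346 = -9.15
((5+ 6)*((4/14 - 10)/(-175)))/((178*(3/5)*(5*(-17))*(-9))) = 22/2943675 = 0.00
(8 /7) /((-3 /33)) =-88 /7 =-12.57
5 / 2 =2.50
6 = 6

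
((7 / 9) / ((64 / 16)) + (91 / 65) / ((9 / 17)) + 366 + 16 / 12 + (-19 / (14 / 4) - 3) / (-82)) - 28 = 17681927 / 51660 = 342.28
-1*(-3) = 3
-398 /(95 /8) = -3184 /95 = -33.52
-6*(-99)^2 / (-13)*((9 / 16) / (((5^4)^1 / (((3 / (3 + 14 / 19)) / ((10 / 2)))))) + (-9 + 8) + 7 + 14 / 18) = 30660.19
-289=-289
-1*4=-4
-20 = -20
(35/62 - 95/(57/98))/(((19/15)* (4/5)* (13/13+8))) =-756875/42408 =-17.85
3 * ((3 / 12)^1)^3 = 0.05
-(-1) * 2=2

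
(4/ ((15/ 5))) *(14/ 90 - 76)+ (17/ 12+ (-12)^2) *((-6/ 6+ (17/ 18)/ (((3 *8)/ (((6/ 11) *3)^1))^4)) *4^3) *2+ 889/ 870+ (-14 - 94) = -3452204443403/ 183422448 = -18821.06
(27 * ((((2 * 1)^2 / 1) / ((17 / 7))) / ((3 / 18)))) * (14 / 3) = 21168 / 17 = 1245.18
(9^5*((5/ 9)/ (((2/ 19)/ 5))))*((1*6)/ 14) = 9349425/ 14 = 667816.07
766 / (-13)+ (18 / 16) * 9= -5075 / 104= -48.80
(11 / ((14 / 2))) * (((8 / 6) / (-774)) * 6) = -0.02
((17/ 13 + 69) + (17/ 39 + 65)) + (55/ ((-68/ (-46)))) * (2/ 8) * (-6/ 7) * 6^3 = -7362284/ 4641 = -1586.36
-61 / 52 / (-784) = 61 / 40768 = 0.00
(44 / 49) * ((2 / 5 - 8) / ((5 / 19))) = -31768 / 1225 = -25.93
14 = 14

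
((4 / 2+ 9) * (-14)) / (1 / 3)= -462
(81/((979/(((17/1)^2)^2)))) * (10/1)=67652010/979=69103.18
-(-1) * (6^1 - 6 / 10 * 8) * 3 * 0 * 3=0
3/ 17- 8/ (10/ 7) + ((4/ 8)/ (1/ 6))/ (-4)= -2099/ 340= -6.17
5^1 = 5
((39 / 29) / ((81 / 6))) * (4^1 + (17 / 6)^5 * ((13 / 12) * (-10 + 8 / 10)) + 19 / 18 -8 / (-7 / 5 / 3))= -38161650553 / 213101280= -179.08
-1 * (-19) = 19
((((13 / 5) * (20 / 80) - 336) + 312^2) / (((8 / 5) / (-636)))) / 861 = -102829169 / 2296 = -44786.22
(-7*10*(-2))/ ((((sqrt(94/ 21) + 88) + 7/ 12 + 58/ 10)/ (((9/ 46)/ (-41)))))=-1498429800/ 211584854569 + 756000*sqrt(1974)/ 211584854569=-0.01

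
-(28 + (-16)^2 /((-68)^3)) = -137560 /4913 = -28.00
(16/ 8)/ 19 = 2/ 19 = 0.11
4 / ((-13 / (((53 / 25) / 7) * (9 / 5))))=-1908 / 11375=-0.17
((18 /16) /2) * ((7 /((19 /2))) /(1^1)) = 63 /152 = 0.41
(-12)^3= -1728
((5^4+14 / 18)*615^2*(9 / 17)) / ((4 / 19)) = 595192658.82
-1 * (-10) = 10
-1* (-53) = 53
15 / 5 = 3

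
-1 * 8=-8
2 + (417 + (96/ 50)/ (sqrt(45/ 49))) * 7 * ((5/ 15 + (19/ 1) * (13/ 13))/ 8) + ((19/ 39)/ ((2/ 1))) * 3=5684 * sqrt(5)/ 375 + 366963/ 52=7090.87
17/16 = 1.06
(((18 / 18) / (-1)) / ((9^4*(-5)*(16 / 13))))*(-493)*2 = -6409 / 262440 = -0.02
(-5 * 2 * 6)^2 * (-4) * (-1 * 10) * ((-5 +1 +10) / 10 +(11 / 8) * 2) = 482400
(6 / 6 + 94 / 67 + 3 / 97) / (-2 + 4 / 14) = -55363 / 38994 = -1.42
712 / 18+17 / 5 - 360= -14267 / 45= -317.04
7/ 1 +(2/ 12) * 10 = 8.67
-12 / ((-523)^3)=12 / 143055667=0.00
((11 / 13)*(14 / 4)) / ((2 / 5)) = 385 / 52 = 7.40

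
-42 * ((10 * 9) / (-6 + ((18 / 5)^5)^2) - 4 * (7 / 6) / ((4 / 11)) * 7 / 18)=2245081219784767 / 10711225898622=209.60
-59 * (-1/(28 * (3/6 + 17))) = 0.12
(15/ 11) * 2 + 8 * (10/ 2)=470/ 11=42.73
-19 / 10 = -1.90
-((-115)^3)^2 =-2313060765625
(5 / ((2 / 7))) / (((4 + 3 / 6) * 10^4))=7 / 18000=0.00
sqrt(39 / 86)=0.67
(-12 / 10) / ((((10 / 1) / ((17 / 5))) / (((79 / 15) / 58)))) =-1343 / 36250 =-0.04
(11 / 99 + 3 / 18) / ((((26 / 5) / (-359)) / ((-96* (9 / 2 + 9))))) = 323100 / 13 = 24853.85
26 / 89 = 0.29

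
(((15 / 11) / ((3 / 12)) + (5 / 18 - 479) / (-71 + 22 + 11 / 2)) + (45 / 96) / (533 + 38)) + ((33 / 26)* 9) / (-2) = 21991222999 / 2045897568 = 10.75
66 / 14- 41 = -254 / 7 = -36.29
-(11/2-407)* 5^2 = 20075/2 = 10037.50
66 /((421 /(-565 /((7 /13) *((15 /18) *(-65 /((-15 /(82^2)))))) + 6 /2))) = 2296305 /4953907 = 0.46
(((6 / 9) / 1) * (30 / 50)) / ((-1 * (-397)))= 2 / 1985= 0.00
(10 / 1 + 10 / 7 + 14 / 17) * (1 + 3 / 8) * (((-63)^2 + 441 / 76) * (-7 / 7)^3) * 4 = -346059945 / 1292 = -267848.25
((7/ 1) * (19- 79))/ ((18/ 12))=-280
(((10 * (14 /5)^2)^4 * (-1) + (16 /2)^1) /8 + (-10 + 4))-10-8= -2951592487 /625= -4722547.98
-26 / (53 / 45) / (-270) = 13 / 159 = 0.08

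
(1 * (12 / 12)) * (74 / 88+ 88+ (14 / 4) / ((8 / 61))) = 20333 / 176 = 115.53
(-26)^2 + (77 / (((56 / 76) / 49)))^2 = 104880785 / 4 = 26220196.25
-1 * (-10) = 10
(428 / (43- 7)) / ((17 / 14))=1498 / 153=9.79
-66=-66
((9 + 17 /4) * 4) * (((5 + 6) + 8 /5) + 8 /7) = 25493 /35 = 728.37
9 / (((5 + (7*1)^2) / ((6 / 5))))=1 / 5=0.20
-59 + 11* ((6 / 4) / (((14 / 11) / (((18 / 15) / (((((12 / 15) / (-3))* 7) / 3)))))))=-32929 / 392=-84.00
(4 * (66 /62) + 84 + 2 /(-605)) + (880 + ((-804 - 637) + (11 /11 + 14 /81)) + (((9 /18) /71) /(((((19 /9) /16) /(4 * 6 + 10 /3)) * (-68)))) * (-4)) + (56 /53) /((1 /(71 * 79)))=10072421694545252 /1846455425595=5455.00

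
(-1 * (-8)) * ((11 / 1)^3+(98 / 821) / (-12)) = 10647.92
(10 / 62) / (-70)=-1 / 434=-0.00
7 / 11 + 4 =51 / 11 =4.64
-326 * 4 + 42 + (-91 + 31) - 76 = -1398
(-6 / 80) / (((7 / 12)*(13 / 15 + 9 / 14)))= -27 / 317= -0.09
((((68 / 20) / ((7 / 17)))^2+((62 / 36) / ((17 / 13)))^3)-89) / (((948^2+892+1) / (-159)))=34480689935617 / 10525121353265400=0.00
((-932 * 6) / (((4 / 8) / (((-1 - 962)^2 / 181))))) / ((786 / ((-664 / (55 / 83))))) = 95267474851392 / 1304105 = 73051997.23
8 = 8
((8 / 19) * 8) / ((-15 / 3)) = -64 / 95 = -0.67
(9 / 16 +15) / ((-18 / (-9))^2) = 249 / 64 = 3.89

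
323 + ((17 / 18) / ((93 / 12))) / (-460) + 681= 64426663 / 64170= 1004.00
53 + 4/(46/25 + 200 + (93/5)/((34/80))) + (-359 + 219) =-4539767/52191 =-86.98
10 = 10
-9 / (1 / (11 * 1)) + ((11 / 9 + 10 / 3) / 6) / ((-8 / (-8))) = -5305 / 54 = -98.24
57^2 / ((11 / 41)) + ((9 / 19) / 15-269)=12373783 / 1045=11840.94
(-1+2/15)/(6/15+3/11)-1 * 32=-3695/111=-33.29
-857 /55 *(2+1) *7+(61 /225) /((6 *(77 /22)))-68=-395.21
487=487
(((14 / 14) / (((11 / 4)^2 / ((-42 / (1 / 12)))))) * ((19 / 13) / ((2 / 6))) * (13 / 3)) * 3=-459648 / 121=-3798.74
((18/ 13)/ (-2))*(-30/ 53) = 270/ 689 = 0.39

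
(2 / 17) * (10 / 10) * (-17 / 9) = -0.22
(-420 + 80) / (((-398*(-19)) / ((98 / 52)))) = -4165 / 49153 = -0.08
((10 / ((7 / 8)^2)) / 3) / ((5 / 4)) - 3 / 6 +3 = 1759 / 294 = 5.98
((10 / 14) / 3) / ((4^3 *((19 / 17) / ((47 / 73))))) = 3995 / 1864128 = 0.00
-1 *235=-235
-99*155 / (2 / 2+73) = -15345 / 74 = -207.36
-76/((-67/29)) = 2204/67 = 32.90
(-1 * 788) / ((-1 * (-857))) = -788 / 857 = -0.92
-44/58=-22/29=-0.76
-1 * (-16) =16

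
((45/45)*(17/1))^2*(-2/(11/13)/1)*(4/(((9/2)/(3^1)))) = -60112/33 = -1821.58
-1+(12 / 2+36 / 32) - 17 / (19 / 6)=115 / 152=0.76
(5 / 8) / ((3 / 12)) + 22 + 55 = 159 / 2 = 79.50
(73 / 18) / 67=73 / 1206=0.06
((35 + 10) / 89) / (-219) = -15 / 6497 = -0.00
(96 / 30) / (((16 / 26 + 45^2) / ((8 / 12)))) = 416 / 394995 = 0.00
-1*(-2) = 2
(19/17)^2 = 361/289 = 1.25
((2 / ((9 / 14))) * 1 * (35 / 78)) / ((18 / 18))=490 / 351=1.40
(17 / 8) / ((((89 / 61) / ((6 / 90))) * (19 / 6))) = 1037 / 33820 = 0.03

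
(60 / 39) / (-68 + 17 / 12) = -240 / 10387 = -0.02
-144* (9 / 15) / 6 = -72 / 5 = -14.40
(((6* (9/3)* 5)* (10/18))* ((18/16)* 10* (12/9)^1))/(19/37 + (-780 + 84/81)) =-749250/777671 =-0.96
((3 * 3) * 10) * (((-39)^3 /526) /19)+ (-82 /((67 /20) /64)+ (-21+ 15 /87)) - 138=-21938709439 /9709171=-2259.59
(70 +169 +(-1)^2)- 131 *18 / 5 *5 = -2118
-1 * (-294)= 294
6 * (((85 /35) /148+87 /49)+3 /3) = 60741 /3626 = 16.75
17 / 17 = 1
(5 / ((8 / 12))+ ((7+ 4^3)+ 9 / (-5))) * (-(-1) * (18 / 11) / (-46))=-6903 / 2530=-2.73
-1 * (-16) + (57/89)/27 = 12835/801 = 16.02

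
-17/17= -1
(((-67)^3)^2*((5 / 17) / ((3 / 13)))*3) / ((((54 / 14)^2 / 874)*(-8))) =-125904046930011805 / 49572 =-2539821813322.27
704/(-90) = -352/45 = -7.82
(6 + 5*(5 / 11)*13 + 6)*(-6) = -2742 / 11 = -249.27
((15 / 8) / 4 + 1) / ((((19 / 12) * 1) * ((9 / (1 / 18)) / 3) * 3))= 47 / 8208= 0.01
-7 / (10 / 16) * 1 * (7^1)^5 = -188238.40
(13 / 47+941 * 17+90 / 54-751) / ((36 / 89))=47836610 / 1269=37696.30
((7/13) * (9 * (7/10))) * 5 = 441/26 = 16.96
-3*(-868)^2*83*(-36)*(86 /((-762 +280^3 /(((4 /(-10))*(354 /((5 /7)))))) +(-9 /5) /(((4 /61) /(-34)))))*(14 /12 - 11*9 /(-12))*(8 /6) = -65957658.21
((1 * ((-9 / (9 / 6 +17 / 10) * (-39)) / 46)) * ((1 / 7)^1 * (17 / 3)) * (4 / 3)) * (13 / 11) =43095 / 14168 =3.04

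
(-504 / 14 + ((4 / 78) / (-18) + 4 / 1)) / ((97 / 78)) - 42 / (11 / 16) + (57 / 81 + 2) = -2423455 / 28809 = -84.12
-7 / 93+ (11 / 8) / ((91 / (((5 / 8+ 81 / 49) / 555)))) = -369257407 / 4909894080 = -0.08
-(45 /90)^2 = -1 /4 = -0.25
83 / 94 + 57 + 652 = 66729 / 94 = 709.88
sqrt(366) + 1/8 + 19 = 153/8 + sqrt(366) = 38.26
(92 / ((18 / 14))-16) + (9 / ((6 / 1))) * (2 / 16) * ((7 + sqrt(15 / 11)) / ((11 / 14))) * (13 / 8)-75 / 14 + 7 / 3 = 273 * sqrt(165) / 7744 + 2450281 / 44352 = 55.70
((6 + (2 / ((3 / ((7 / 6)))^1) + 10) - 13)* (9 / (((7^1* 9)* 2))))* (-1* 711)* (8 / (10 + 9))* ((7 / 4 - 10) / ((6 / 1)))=14773 / 133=111.08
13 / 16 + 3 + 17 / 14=563 / 112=5.03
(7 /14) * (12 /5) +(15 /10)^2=69 /20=3.45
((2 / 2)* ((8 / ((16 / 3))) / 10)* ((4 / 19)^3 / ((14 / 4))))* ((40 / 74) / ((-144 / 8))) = -64 / 5329443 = -0.00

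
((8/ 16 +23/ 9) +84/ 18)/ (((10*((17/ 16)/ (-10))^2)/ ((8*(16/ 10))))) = 2277376/ 2601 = 875.58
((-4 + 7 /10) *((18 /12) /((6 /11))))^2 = 131769 /1600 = 82.36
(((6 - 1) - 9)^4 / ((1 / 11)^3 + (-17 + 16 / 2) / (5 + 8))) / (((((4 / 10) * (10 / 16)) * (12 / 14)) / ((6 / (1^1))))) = -62013952 / 5983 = -10365.03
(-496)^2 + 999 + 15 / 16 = 3952255 / 16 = 247015.94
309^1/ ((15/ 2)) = 41.20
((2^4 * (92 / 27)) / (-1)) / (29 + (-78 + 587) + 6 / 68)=-50048 / 493965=-0.10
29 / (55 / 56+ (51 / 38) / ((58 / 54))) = 894824 / 68861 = 12.99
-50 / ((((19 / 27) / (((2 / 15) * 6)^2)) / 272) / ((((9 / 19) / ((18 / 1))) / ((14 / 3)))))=-176256 / 2527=-69.75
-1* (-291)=291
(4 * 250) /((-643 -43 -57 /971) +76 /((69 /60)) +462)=-6.33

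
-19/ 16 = -1.19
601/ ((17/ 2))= 1202/ 17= 70.71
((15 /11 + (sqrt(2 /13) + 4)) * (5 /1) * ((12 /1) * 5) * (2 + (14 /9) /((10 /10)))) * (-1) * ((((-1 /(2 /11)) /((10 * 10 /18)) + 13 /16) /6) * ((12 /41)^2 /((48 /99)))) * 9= 84348 * sqrt(26) /21853 + 452412 /1681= 288.81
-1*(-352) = 352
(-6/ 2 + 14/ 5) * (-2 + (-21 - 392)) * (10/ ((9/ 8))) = 6640/ 9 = 737.78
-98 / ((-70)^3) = 1 / 3500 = 0.00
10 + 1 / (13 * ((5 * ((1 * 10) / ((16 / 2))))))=3254 / 325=10.01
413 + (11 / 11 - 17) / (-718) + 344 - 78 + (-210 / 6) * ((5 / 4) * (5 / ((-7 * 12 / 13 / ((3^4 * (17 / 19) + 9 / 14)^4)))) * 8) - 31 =27823752456225691431205 / 3594603482848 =7740423273.11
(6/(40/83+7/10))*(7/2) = 5810/327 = 17.77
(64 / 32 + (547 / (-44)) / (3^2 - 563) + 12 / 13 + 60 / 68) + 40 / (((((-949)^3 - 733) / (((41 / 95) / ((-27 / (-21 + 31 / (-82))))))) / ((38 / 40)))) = 1189637573158642961 / 310783173783156360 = 3.83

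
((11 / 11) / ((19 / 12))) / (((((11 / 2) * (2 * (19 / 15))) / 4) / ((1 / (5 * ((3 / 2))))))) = 96 / 3971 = 0.02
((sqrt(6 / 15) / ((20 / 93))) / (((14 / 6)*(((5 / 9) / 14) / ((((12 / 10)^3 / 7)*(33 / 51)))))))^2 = 25.74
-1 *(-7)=7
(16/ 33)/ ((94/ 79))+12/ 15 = 9364/ 7755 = 1.21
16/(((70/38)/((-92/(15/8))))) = -223744/525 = -426.18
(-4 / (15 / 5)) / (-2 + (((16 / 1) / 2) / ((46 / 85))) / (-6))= 23 / 77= 0.30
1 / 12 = 0.08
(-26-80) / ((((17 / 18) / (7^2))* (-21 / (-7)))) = -31164 / 17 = -1833.18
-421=-421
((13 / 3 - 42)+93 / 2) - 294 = -1711 / 6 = -285.17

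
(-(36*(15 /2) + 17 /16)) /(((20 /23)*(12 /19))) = -1895269 /3840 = -493.56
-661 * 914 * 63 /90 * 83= -175506737 /5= -35101347.40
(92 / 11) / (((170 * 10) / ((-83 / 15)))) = -0.03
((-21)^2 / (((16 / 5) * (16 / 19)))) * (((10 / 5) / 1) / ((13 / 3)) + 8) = 2304225 / 1664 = 1384.75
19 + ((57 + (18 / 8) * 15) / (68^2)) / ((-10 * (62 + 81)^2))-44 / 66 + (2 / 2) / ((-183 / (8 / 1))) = 104621328731 / 5720257920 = 18.29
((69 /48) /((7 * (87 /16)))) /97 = 23 /59073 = 0.00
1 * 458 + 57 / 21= 3225 / 7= 460.71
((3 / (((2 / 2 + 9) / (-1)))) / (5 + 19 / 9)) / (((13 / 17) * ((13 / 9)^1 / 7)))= -28917 / 108160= -0.27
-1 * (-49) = 49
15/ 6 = 5/ 2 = 2.50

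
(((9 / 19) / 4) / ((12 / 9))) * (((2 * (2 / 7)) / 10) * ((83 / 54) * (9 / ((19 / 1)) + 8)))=1909 / 28880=0.07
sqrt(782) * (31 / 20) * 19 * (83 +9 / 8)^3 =179539696813 * sqrt(782) / 10240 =490302273.84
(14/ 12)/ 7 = 1/ 6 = 0.17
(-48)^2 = 2304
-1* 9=-9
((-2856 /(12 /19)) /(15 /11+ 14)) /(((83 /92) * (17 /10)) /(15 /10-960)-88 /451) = 1798403108040 /1201997459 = 1496.18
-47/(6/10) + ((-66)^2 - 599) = 11036/3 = 3678.67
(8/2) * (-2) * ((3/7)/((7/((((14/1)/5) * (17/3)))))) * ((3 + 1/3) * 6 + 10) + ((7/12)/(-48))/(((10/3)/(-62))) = -1565201/6720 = -232.92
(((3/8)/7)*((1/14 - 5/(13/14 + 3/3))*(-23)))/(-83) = -21919/585648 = -0.04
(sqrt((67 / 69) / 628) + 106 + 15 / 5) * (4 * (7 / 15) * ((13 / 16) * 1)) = 91 * sqrt(725811) / 1299960 + 9919 / 60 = 165.38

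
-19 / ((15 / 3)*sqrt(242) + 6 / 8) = 228 / 96791 - 16720*sqrt(2) / 96791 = -0.24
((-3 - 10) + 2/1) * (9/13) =-99/13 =-7.62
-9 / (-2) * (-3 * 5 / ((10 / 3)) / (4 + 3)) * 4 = -81 / 7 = -11.57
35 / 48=0.73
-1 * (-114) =114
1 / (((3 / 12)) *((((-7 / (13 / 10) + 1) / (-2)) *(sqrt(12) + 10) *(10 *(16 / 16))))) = 13 / 627-13 *sqrt(3) / 3135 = 0.01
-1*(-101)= 101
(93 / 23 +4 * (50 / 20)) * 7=2261 / 23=98.30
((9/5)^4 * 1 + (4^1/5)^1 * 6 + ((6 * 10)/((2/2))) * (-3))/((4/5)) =-102939/500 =-205.88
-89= -89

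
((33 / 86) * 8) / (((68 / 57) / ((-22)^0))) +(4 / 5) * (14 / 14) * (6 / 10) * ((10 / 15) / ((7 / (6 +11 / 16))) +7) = 1596223 / 255850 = 6.24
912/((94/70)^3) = 39102000/103823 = 376.62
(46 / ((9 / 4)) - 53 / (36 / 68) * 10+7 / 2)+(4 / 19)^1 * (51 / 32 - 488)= -492283 / 456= -1079.57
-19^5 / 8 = -2476099 / 8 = -309512.38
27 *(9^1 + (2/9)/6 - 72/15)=572/5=114.40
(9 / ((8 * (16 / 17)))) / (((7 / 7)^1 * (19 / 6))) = 459 / 1216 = 0.38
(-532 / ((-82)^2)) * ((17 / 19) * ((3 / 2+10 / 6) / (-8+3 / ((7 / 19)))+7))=-20825 / 10086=-2.06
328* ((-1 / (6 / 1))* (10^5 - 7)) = -5466284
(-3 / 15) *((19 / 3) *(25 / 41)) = -95 / 123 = -0.77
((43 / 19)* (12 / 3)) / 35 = 172 / 665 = 0.26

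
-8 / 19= -0.42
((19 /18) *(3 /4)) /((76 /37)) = 37 /96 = 0.39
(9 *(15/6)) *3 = 67.50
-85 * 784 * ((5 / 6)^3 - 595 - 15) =1096519550 / 27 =40611835.19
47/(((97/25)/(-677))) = -795475/97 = -8200.77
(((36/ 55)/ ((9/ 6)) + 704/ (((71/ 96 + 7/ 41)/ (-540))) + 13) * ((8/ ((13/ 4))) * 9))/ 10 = -925145.12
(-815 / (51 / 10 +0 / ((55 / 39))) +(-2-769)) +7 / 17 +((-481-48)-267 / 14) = -1055623 / 714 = -1478.46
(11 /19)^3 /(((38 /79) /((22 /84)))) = 1156639 /10946964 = 0.11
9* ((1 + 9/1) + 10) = 180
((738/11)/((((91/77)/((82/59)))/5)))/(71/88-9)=-26627040/553007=-48.15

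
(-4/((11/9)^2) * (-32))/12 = 864/121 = 7.14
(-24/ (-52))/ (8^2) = 3/ 416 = 0.01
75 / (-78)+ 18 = 443 / 26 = 17.04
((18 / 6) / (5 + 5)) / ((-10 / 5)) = -3 / 20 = -0.15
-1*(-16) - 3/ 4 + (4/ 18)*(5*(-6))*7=-377/ 12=-31.42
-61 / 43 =-1.42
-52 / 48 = -13 / 12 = -1.08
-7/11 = -0.64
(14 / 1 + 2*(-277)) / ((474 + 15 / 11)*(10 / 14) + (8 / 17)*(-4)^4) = -100980 / 86023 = -1.17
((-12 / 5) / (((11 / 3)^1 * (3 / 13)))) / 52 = -3 / 55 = -0.05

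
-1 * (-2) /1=2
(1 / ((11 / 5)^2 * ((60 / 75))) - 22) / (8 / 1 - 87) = 10523 / 38236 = 0.28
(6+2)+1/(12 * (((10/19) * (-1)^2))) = 8.16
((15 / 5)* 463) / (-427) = -1389 / 427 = -3.25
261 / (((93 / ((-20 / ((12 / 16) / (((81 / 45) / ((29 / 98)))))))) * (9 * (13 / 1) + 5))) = -7056 / 1891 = -3.73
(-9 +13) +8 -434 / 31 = -2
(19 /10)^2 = 361 /100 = 3.61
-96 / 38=-48 / 19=-2.53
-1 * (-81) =81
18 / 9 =2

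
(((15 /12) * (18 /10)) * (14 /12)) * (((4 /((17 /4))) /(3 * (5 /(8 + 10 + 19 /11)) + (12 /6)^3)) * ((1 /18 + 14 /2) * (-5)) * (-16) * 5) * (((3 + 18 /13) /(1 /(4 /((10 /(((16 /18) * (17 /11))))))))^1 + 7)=311485046320 /41591979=7489.07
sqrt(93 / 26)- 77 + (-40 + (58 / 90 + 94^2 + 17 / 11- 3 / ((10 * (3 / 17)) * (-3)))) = 8723.65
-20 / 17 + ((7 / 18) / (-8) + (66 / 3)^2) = 1181833 / 2448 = 482.77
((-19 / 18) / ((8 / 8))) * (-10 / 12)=95 / 108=0.88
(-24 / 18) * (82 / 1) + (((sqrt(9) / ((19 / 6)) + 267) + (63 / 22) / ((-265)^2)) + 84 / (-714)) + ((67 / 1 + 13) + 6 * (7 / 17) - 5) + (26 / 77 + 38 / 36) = 3731087791406 / 15719093775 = 237.36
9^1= 9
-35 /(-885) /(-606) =-7 /107262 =-0.00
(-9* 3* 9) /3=-81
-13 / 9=-1.44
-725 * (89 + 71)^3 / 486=-6110288.07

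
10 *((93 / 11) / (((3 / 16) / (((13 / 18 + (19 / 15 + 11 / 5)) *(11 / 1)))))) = 20776.89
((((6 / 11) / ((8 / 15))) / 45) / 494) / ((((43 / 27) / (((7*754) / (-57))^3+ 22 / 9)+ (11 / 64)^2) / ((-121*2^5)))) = -13249193695952896 / 2196997976706351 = -6.03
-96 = -96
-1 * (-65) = 65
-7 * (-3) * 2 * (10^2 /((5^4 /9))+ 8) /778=4956 /9725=0.51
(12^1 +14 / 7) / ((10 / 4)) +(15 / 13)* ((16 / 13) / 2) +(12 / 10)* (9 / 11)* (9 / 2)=99719 / 9295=10.73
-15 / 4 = -3.75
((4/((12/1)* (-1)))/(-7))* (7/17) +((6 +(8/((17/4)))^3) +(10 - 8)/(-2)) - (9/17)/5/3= 858839/73695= 11.65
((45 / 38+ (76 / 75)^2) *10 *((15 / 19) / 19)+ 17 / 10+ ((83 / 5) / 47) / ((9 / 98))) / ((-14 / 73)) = -68459638783 / 2030949900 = -33.71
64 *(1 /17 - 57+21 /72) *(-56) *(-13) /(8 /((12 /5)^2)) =-807660672 /425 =-1900378.05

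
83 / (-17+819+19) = 83 / 821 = 0.10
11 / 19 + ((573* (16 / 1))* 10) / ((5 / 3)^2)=3135511 / 95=33005.38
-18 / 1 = -18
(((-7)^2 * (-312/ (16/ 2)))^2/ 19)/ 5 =3651921/ 95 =38441.27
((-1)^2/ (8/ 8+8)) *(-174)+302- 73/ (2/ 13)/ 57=10425/ 38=274.34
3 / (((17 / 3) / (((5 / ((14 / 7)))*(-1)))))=-45 / 34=-1.32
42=42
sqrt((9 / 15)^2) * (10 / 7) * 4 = 24 / 7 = 3.43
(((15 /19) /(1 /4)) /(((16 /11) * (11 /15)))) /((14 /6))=675 /532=1.27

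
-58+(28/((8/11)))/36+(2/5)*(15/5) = -20063/360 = -55.73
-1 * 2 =-2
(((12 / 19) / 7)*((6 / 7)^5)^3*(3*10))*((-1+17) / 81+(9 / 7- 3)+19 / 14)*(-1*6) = 0.26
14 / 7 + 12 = 14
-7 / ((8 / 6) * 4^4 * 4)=-21 / 4096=-0.01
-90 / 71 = -1.27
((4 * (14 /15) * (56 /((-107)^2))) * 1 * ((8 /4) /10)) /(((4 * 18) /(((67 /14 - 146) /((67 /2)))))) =-36904 /172593675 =-0.00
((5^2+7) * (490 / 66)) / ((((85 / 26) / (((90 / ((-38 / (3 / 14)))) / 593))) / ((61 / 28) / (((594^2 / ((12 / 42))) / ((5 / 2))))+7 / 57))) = -20978029670 / 2746451480157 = -0.01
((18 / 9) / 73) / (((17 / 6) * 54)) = 2 / 11169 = 0.00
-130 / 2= -65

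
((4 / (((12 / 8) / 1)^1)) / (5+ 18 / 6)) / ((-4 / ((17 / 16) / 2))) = -17 / 384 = -0.04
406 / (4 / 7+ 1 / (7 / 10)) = 203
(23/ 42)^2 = 529/ 1764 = 0.30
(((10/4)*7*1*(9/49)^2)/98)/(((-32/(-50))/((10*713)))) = 36095625/537824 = 67.11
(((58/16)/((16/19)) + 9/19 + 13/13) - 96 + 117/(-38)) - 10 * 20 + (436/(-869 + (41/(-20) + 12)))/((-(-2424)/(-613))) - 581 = -11067553775617/12660610176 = -874.17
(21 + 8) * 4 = 116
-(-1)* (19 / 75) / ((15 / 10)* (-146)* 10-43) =-19 / 167475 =-0.00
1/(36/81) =9/4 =2.25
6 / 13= 0.46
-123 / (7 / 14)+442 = 196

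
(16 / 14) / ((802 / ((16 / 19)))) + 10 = 533394 / 53333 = 10.00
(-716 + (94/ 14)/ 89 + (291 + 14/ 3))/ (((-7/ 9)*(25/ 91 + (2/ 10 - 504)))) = -25527515/ 23788632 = -1.07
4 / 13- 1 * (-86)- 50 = 472 / 13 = 36.31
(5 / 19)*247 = 65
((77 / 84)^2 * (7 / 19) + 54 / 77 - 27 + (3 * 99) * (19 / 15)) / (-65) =-28376779 / 5266800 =-5.39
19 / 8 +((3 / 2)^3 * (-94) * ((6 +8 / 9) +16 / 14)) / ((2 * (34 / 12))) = -425815 / 952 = -447.28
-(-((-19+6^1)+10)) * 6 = -18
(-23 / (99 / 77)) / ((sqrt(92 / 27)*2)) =-7*sqrt(69) / 12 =-4.85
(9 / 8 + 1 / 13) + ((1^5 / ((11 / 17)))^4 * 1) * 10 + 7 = 99350613 / 1522664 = 65.25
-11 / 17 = -0.65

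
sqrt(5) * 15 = 15 * sqrt(5) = 33.54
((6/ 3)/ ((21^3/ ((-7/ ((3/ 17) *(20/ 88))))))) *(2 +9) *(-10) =16456/ 3969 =4.15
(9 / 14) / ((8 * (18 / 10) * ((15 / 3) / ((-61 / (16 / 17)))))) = -1037 / 1792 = -0.58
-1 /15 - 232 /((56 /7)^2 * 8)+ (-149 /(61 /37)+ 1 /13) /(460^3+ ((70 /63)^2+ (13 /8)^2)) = -0.52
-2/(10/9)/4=-0.45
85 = 85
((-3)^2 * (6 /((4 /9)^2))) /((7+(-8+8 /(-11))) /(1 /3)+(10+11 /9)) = 216513 /4784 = 45.26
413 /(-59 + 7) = -413 /52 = -7.94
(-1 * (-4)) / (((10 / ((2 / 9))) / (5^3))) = 100 / 9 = 11.11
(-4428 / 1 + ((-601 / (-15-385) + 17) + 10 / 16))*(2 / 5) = -1763549 / 1000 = -1763.55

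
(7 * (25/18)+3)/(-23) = -229/414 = -0.55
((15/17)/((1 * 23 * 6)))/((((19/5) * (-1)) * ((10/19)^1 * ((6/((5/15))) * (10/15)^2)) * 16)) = -5/200192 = -0.00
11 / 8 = 1.38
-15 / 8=-1.88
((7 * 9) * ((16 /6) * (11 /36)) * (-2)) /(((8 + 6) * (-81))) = 22 /243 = 0.09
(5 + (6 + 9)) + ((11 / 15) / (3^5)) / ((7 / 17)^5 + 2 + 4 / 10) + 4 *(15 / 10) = 324552052753 / 12482170551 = 26.00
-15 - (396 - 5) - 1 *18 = -424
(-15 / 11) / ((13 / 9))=-135 / 143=-0.94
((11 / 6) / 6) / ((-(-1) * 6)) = 11 / 216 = 0.05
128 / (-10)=-64 / 5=-12.80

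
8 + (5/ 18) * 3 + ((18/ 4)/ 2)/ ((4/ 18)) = 455/ 24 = 18.96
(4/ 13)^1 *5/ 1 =20/ 13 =1.54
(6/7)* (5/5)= 6/7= 0.86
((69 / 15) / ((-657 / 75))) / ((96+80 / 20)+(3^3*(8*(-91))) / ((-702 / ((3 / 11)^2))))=-13915 / 2705088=-0.01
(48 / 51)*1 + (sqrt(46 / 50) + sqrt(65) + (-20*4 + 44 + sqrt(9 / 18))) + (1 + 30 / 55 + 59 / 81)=-23.06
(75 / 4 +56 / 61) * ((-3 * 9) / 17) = -129573 / 4148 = -31.24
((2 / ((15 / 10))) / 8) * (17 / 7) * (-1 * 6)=-17 / 7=-2.43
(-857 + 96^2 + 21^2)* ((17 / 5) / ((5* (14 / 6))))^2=915552 / 1225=747.39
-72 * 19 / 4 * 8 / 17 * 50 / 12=-11400 / 17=-670.59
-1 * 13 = -13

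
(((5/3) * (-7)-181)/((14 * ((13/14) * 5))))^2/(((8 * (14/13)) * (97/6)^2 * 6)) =0.00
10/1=10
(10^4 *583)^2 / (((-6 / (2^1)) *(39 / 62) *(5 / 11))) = -4636085960000000 / 117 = -39624666324786.32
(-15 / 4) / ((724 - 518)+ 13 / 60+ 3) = -225 / 12553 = -0.02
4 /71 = 0.06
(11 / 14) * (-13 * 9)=-1287 / 14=-91.93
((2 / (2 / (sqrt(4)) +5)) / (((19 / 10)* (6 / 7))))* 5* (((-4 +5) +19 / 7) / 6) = 325 / 513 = 0.63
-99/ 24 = -33/ 8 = -4.12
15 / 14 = 1.07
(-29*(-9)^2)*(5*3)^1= -35235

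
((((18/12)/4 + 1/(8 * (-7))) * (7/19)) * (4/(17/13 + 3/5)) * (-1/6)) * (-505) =164125/7068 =23.22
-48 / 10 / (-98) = 12 / 245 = 0.05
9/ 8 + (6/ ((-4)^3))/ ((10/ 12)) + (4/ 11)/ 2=1051/ 880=1.19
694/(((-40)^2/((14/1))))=2429/400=6.07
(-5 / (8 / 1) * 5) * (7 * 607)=-106225 / 8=-13278.12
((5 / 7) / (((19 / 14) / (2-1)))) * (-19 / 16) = -0.62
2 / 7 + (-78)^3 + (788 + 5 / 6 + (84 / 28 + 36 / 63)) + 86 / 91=-258672067 / 546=-473758.36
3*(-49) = -147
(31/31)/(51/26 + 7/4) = 52/193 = 0.27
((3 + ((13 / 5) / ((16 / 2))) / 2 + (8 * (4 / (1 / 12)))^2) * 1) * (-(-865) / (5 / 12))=6122504427 / 20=306125221.35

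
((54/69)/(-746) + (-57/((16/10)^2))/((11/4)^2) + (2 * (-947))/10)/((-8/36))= 865.55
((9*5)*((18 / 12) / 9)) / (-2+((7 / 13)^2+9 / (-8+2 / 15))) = -149565 / 56917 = -2.63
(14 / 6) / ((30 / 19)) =133 / 90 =1.48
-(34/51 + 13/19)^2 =-1.82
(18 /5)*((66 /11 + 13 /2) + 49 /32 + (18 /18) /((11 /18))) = 9927 /176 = 56.40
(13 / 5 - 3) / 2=-1 / 5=-0.20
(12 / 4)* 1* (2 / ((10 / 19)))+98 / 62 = 2012 / 155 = 12.98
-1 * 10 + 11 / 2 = -9 / 2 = -4.50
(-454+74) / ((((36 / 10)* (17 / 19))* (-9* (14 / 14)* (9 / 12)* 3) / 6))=144400 / 4131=34.96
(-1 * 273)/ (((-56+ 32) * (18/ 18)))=91/ 8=11.38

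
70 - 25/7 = 465/7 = 66.43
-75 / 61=-1.23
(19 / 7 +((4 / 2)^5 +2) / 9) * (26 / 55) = 10634 / 3465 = 3.07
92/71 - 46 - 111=-11055/71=-155.70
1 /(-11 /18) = -18 /11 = -1.64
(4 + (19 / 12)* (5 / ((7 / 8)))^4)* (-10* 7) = -121888120 / 1029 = -118452.98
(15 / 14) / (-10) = -3 / 28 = -0.11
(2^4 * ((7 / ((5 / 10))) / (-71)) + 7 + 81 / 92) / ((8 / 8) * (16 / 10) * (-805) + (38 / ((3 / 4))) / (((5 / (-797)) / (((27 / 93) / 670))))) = -1602768975 / 438043209712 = -0.00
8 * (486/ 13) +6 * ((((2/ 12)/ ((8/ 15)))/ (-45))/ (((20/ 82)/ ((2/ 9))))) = 4198507/ 14040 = 299.04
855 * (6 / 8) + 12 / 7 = 18003 / 28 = 642.96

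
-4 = -4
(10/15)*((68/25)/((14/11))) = 748/525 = 1.42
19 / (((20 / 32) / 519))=78888 / 5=15777.60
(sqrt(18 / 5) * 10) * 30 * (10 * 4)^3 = 11520000 * sqrt(10) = 36429438.65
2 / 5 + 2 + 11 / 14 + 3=6.19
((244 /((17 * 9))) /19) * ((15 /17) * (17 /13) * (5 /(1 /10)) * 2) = 122000 /12597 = 9.68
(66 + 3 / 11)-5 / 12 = 8693 / 132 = 65.86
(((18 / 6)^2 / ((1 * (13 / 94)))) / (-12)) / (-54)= 47 / 468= 0.10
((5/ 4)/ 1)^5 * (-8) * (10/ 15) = -3125/ 192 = -16.28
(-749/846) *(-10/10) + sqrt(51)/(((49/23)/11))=749/846 + 253 *sqrt(51)/49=37.76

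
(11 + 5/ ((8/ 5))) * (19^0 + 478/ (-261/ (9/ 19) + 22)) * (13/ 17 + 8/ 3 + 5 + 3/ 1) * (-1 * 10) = -329395/ 2116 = -155.67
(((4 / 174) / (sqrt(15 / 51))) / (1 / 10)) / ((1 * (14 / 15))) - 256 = -255.55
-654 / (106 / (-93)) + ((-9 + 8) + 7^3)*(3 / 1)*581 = 31624029 / 53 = 596679.79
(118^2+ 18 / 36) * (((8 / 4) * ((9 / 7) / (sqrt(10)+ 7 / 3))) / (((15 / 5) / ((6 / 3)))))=-501282 / 41+ 1503846 * sqrt(10) / 287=4343.57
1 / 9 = 0.11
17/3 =5.67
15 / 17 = 0.88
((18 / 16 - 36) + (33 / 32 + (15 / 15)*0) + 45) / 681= 119 / 7264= 0.02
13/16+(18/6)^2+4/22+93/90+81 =242953/2640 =92.03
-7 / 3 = -2.33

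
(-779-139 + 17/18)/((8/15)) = -82535/48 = -1719.48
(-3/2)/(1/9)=-27/2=-13.50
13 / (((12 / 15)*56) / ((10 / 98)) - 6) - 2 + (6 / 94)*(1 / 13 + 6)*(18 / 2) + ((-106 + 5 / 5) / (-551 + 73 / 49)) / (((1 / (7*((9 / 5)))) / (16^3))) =9863.04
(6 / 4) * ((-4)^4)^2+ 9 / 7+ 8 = 688193 / 7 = 98313.29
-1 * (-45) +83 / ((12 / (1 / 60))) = 32483 / 720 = 45.12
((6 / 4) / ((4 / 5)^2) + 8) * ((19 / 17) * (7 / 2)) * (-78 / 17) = -1716897 / 9248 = -185.65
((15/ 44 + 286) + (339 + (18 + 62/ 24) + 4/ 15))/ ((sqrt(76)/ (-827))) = -58783987 * sqrt(19)/ 4180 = -61299.87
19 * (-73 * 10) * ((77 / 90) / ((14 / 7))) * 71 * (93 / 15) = -235064599 / 90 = -2611828.88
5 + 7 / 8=47 / 8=5.88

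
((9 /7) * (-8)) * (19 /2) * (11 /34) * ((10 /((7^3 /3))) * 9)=-1015740 /40817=-24.89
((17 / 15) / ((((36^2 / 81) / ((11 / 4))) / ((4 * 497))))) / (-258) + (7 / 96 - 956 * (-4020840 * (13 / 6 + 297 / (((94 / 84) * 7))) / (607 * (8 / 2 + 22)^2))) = 14011882243115947 / 37317643740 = 375476.07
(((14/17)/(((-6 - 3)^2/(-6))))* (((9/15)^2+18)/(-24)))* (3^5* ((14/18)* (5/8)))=441/80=5.51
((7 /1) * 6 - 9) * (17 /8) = 70.12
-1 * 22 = -22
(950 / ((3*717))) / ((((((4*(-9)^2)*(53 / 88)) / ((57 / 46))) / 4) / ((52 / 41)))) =0.01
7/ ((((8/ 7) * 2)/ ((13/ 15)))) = 2.65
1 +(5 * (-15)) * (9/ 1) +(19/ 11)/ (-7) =-51917/ 77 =-674.25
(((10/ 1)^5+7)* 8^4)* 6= 2457772032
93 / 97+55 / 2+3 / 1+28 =11535 / 194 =59.46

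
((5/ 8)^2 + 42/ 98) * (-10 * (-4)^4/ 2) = -7340/ 7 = -1048.57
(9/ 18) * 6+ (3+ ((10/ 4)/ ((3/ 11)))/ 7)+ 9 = 685/ 42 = 16.31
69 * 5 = 345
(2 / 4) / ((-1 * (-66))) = 1 / 132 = 0.01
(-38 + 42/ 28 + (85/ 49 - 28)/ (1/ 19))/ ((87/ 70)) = -262415/ 609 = -430.89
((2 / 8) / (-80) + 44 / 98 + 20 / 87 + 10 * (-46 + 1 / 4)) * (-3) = 1370.47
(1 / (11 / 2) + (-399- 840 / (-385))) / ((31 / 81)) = -353403 / 341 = -1036.37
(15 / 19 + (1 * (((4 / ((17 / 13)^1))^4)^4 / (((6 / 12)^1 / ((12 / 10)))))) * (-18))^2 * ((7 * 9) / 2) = 8666869348551321358579067404966764372222580189395071197178332743 / 42740804285426433787486118666643170014866050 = 202777404249889403363.81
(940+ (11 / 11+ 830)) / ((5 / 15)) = 5313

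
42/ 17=2.47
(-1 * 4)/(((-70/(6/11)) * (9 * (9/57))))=76/3465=0.02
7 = 7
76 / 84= 19 / 21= 0.90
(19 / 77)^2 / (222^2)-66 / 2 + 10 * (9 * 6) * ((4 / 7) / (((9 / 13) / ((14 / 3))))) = 598143299653 / 292204836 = 2047.00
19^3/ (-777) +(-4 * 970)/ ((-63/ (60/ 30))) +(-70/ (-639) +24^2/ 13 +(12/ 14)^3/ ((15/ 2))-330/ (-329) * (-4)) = 3836013789437/ 24774672195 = 154.84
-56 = -56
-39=-39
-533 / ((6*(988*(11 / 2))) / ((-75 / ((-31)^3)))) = -0.00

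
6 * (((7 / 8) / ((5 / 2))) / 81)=7 / 270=0.03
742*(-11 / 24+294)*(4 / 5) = 522739 / 3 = 174246.33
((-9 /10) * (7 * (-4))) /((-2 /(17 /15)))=-357 /25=-14.28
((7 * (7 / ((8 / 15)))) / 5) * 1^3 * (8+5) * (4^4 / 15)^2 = 5218304 / 75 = 69577.39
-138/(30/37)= -851/5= -170.20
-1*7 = -7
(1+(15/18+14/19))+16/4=6.57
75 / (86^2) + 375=2773575 / 7396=375.01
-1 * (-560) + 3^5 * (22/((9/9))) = 5906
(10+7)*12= 204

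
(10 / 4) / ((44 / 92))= 115 / 22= 5.23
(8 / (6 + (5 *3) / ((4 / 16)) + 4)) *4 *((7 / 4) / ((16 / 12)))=3 / 5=0.60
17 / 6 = 2.83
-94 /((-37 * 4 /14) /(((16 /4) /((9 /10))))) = 13160 /333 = 39.52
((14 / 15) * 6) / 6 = 14 / 15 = 0.93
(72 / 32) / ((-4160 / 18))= -81 / 8320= -0.01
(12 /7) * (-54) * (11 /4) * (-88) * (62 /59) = 9722592 /413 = 23541.38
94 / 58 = 47 / 29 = 1.62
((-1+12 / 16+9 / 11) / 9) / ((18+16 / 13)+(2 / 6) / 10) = 1625 / 495858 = 0.00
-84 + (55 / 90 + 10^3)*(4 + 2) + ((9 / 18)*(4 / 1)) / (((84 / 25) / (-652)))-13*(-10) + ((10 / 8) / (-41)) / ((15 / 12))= 1624864 / 287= 5661.55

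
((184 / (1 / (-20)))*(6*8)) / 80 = -2208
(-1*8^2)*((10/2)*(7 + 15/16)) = -2540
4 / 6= 2 / 3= 0.67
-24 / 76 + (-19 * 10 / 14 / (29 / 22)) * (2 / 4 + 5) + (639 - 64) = 1998152 / 3857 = 518.06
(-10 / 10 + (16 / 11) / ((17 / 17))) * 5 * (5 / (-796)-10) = -199125 / 8756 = -22.74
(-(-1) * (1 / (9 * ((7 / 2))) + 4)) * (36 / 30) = 508 / 105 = 4.84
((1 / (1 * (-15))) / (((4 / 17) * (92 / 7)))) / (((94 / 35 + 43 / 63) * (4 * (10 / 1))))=-2499 / 15617920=-0.00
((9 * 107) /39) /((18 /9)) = 12.35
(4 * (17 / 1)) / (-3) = -68 / 3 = -22.67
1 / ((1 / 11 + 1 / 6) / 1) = 66 / 17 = 3.88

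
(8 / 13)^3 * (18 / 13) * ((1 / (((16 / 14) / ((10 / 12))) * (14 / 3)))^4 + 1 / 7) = 9476559 / 204725248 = 0.05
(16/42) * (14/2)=8/3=2.67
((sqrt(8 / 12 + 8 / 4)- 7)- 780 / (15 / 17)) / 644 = -891 / 644 + sqrt(6) / 966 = -1.38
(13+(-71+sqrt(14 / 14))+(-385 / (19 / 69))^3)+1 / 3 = -56240700902405 / 20577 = -2733182723.55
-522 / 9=-58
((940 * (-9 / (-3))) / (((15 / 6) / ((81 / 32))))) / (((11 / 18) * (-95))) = -49.18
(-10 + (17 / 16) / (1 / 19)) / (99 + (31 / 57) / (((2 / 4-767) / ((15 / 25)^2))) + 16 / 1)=39564175 / 446613008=0.09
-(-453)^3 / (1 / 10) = 929596770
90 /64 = 45 /32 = 1.41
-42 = -42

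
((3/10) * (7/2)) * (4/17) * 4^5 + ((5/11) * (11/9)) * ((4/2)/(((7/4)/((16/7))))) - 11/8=75888977/299880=253.06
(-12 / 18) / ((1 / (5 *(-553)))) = 5530 / 3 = 1843.33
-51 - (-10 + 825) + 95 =-771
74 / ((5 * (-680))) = -37 / 1700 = -0.02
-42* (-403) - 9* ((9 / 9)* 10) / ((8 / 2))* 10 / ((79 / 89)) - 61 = 1312310 / 79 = 16611.52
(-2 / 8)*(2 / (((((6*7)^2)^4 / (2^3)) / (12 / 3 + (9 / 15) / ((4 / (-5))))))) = -13 / 9682651996416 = -0.00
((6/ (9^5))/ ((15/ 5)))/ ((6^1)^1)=1/ 177147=0.00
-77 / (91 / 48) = -528 / 13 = -40.62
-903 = -903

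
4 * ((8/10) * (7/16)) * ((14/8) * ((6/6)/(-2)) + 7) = 343/40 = 8.58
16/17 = 0.94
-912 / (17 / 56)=-51072 / 17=-3004.24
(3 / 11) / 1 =3 / 11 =0.27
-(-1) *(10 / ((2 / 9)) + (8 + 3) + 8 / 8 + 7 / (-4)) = 55.25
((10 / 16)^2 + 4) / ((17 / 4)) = 281 / 272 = 1.03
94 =94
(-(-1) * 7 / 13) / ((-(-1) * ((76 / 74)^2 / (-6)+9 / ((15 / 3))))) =0.33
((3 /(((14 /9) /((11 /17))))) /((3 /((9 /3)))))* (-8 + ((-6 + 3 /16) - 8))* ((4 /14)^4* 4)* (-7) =207306 /40817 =5.08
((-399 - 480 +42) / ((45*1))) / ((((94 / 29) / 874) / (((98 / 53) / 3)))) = -38500574 / 12455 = -3091.17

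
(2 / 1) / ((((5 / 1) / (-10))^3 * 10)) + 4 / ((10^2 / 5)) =-7 / 5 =-1.40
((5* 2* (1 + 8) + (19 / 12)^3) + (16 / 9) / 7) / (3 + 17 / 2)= 1139725 / 139104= 8.19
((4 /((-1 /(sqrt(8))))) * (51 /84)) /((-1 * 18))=17 * sqrt(2) /63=0.38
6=6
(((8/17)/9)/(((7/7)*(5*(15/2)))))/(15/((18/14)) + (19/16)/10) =512/4327605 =0.00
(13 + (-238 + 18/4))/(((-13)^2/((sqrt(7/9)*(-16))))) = 1176*sqrt(7)/169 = 18.41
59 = 59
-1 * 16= -16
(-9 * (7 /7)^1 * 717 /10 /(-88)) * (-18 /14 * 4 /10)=-58077 /15400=-3.77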